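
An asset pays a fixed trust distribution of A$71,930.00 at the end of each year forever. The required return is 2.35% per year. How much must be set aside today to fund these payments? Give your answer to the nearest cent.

Periodic rate r = 0.0235 per year.
Level perpetuity: PV = PMT / r = 71,930 / (0.0235) = A$3,060,851.06.

A$3,060,851.06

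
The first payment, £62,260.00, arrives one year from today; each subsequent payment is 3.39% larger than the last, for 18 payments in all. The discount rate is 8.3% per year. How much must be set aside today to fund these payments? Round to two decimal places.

Periodic rate r = 0.083 per year.
Growing ordinary annuity: PV = PMT₁ × [1 − ((1+g)/(1+r))^n] / (r − g) = 62,260 × [1 − ((1+0.0339)/(1+r))^18] / (r − 0.0339) = £717,940.40.

£717,940.40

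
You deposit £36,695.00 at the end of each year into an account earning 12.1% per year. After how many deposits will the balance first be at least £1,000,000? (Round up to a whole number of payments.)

13 payments

Periodic rate r = 0.121 per year.
Ordinary annuity FV: 1,000,000 = 36,695 × [((1+r)^n − 1)/r].
(1+r)^n = 1 + 1,000,000 × r / 36,695, so n = ln(1 + 1,000,000·r/36,695) / ln(1+r) = 12.76.
Round up to a whole number of payments: n = 13.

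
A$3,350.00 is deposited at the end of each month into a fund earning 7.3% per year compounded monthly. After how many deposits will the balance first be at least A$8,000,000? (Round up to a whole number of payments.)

453 payments

Periodic rate r = 0.073/12 per month; n is counted in months.
Ordinary annuity FV: 8,000,000 = 3,350 × [((1+r)^n − 1)/r].
(1+r)^n = 1 + 8,000,000 × r / 3,350, so n = ln(1 + 8,000,000·r/3,350) / ln(1+r) = 452.21.
Round up to a whole number of payments: n = 453.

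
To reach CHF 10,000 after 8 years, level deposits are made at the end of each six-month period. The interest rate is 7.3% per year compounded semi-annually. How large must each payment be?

CHF 471.19

Level ordinary annuity; solve FV = PMT × [((1+r)^n − 1)/r] for PMT.
Periodic rate r = 0.073/2 per half-year; n is counted in half-years.
With n = 16: PMT = 10,000 / ([((1+r)^n − 1)/r]) = CHF 471.19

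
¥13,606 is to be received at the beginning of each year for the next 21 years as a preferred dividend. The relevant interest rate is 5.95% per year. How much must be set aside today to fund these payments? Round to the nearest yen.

¥170,301

This is an annuity due: 21 payments of ¥13,606 at the beginning of each year.
Periodic rate r = 0.0595 per year.
PV = PMT × [(1 − (1+r)^−n)/r] × (1+r) = 13,606 × [1 − (1+r)^−21] / r × (1+r) = ¥170,301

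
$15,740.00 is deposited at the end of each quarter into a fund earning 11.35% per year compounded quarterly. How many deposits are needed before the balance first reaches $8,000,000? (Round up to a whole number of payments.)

98 payments

Periodic rate r = 0.1135/4 per quarter; n is counted in quarters.
Ordinary annuity FV: 8,000,000 = 15,740 × [((1+r)^n − 1)/r].
(1+r)^n = 1 + 8,000,000 × r / 15,740, so n = ln(1 + 8,000,000·r/15,740) / ln(1+r) = 97.78.
Round up to a whole number of payments: n = 98.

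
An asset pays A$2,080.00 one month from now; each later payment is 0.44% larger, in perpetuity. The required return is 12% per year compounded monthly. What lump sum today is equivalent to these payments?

A$371,428.57

Periodic rate r = 0.12/12 per month.
Growing perpetuity (Gordon): PV = PMT₁ / (r − g) = 2,080 / (r − 0.0044) = A$371,428.57.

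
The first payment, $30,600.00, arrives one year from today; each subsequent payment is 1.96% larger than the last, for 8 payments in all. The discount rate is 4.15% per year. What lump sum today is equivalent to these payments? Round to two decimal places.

$218,455.92

Periodic rate r = 0.0415 per year.
Growing ordinary annuity: PV = PMT₁ × [1 − ((1+g)/(1+r))^n] / (r − g) = 30,600 × [1 − ((1+0.0196)/(1+r))^8] / (r − 0.0196) = $218,455.92.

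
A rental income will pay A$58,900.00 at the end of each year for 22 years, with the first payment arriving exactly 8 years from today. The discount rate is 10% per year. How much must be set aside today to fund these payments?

Ordinary annuity of 22 payments, first payment at period 8.
Periodic rate r = 0.1 per year.
The ordinary-annuity PV formula values the stream one period before the first payment (period 7); discount that back 7 periods:
PV₀ = 58,900 × [1 − (1+r)^−22] / r × (1+r)^−7 = A$265,119.92

A$265,119.92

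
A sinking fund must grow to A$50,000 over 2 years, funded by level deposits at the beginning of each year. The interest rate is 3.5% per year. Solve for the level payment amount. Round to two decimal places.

A$23,739.15

Level annuity due; solve FV = PMT × [((1+r)^n − 1)/r] × (1+r) for PMT.
Periodic rate r = 0.035 per year.
With n = 2: PMT = 50,000 / ([((1+r)^n − 1)/r] × (1+r)) = A$23,739.15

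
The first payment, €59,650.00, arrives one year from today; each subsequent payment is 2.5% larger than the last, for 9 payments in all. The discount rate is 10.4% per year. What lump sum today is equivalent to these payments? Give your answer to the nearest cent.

Periodic rate r = 0.104 per year.
Growing ordinary annuity: PV = PMT₁ × [1 − ((1+g)/(1+r))^n] / (r − g) = 59,650 × [1 − ((1+0.025)/(1+r))^9] / (r − 0.025) = €368,004.90.

€368,004.90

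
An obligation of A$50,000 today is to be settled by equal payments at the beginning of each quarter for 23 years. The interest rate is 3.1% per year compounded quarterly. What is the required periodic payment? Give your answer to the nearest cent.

A$756.22

Level annuity due; solve PV = PMT × [(1 − (1+r)^−n)/r] × (1+r) for PMT.
Periodic rate r = 0.031/4 per quarter; n is counted in quarters.
With n = 92: PMT = 50,000 / ([(1 − (1+r)^−n)/r] × (1+r)) = A$756.22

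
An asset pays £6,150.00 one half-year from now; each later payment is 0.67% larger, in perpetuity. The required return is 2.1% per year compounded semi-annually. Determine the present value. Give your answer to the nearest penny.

Periodic rate r = 0.021/2 per half-year.
Growing perpetuity (Gordon): PV = PMT₁ / (r − g) = 6,150 / (r − 0.0067) = £1,618,421.05.

£1,618,421.05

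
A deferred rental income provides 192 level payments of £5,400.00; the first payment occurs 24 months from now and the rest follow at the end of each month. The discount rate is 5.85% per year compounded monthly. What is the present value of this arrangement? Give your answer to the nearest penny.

Ordinary annuity of 192 payments, first payment at period 24.
Periodic rate r = 0.0585/12 per month; n is counted in months.
The ordinary-annuity PV formula values the stream one period before the first payment (period 23); discount that back 23 periods:
PV₀ = 5,400 × [1 − (1+r)^−192] / r × (1+r)^−23 = £601,130.91

£601,130.91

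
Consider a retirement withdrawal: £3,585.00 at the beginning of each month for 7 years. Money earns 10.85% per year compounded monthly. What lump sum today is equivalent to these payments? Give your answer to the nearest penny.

This is an annuity due: 84 payments of £3,585.00 at the beginning of each month.
Periodic rate r = 0.1085/12 per month; n is counted in months.
PV = PMT × [(1 − (1+r)^−n)/r] × (1+r) = 3,585 × [1 − (1+r)^−84] / r × (1+r) = £212,243.87

£212,243.87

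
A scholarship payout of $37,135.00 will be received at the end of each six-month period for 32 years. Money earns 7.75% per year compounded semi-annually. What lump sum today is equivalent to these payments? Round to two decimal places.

$874,220.77

This is an ordinary annuity: 64 payments of $37,135.00 at the end of each six-month period.
Periodic rate r = 0.0775/2 per half-year; n is counted in half-years.
PV = PMT × [(1 − (1+r)^−n)/r] = 37,135 × [1 − (1+r)^−64] / r = $874,220.77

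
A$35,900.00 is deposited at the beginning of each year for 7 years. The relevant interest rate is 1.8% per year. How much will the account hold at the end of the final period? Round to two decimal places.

A$270,059.84

This is an annuity due: 7 deposits of A$35,900.00 at the beginning of each year.
Periodic rate r = 0.018 per year.
FV = PMT × [((1+r)^n − 1)/r] × (1+r) = 35,900 × [(1+r)^7 − 1] / r × (1+r) = A$270,059.84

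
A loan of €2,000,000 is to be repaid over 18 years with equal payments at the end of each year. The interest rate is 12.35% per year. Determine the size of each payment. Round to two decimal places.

€281,621.91

Level ordinary annuity; solve PV = PMT × [(1 − (1+r)^−n)/r] for PMT.
Periodic rate r = 0.1235 per year.
With n = 18: PMT = 2,000,000 / ([(1 − (1+r)^−n)/r]) = €281,621.91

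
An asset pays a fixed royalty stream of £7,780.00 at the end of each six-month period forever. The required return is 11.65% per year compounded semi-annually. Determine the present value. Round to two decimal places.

£133,562.23

Periodic rate r = 0.1165/2 per half-year.
Level perpetuity: PV = PMT / r = 7,780 / (0.1165/2) = £133,562.23.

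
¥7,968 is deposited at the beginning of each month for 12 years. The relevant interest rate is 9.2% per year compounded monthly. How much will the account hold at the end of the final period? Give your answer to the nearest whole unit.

¥2,098,245

This is an annuity due: 144 deposits of ¥7,968 at the beginning of each month.
Periodic rate r = 0.092/12 per month; n is counted in months.
FV = PMT × [((1+r)^n − 1)/r] × (1+r) = 7,968 × [(1+r)^144 − 1] / r × (1+r) = ¥2,098,245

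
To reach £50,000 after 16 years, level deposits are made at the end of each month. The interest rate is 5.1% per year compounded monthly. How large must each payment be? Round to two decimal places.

Level ordinary annuity; solve FV = PMT × [((1+r)^n − 1)/r] for PMT.
Periodic rate r = 0.051/12 per month; n is counted in months.
With n = 192: PMT = 50,000 / ([((1+r)^n − 1)/r]) = £168.98

£168.98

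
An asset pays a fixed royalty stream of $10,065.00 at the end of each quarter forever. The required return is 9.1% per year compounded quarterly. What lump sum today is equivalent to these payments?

$442,417.58

Periodic rate r = 0.091/4 per quarter.
Level perpetuity: PV = PMT / r = 10,065 / (0.091/4) = $442,417.58.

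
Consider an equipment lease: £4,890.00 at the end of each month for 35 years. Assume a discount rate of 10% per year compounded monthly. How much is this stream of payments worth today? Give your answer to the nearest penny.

£568,821.32

This is an ordinary annuity: 420 payments of £4,890.00 at the end of each month.
Periodic rate r = 0.1/12 per month; n is counted in months.
PV = PMT × [(1 − (1+r)^−n)/r] = 4,890 × [1 − (1+r)^−420] / r = £568,821.32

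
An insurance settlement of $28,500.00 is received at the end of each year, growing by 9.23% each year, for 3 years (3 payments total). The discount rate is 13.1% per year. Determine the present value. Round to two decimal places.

$73,039.59

Periodic rate r = 0.131 per year.
Growing ordinary annuity: PV = PMT₁ × [1 − ((1+g)/(1+r))^n] / (r − g) = 28,500 × [1 − ((1+0.0923)/(1+r))^3] / (r − 0.0923) = $73,039.59.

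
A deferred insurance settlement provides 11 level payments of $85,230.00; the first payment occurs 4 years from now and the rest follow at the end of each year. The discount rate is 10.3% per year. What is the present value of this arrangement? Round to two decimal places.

Ordinary annuity of 11 payments, first payment at period 4.
Periodic rate r = 0.103 per year.
The ordinary-annuity PV formula values the stream one period before the first payment (period 3); discount that back 3 periods:
PV₀ = 85,230 × [1 − (1+r)^−11] / r × (1+r)^−3 = $406,887.66

$406,887.66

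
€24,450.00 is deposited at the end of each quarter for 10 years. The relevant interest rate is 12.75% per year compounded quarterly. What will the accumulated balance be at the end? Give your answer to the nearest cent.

€1,923,932.48

This is an ordinary annuity: 40 deposits of €24,450.00 at the end of each quarter.
Periodic rate r = 0.1275/4 per quarter; n is counted in quarters.
FV = PMT × [((1+r)^n − 1)/r] = 24,450 × [(1+r)^40 − 1] / r = €1,923,932.48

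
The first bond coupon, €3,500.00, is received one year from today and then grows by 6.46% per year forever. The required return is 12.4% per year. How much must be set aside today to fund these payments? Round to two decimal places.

Periodic rate r = 0.124 per year.
Growing perpetuity (Gordon): PV = PMT₁ / (r − g) = 3,500 / (r − 0.0646) = €58,922.56.

€58,922.56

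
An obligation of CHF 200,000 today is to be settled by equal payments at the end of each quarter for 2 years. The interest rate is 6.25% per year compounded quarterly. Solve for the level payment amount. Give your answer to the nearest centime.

CHF 26,789.60

Level ordinary annuity; solve PV = PMT × [(1 − (1+r)^−n)/r] for PMT.
Periodic rate r = 0.0625/4 per quarter; n is counted in quarters.
With n = 8: PMT = 200,000 / ([(1 − (1+r)^−n)/r]) = CHF 26,789.60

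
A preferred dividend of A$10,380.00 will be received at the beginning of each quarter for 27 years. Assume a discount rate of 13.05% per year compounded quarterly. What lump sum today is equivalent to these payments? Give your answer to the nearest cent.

This is an annuity due: 108 payments of A$10,380.00 at the beginning of each quarter.
Periodic rate r = 0.1305/4 per quarter; n is counted in quarters.
PV = PMT × [(1 − (1+r)^−n)/r] × (1+r) = 10,380 × [1 − (1+r)^−108] / r × (1+r) = A$318,289.48

A$318,289.48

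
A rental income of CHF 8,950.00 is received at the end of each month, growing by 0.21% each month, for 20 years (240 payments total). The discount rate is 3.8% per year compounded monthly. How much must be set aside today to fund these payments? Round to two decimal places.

Periodic rate r = 0.038/12 per month; n is counted in months.
Growing ordinary annuity: PV = PMT₁ × [1 − ((1+g)/(1+r))^n] / (r − g) = 8,950 × [1 − ((1+0.0021)/(1+r))^240] / (r − 0.0021) = CHF 1,890,721.38.

CHF 1,890,721.38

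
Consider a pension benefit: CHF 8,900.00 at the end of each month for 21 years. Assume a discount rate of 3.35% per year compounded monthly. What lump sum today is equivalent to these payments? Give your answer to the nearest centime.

This is an ordinary annuity: 252 payments of CHF 8,900.00 at the end of each month.
Periodic rate r = 0.0335/12 per month; n is counted in months.
PV = PMT × [(1 − (1+r)^−n)/r] = 8,900 × [1 − (1+r)^−252] / r = CHF 1,608,900.38

CHF 1,608,900.38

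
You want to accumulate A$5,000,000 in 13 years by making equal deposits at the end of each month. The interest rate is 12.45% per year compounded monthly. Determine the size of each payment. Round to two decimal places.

A$12,957.02

Level ordinary annuity; solve FV = PMT × [((1+r)^n − 1)/r] for PMT.
Periodic rate r = 0.1245/12 per month; n is counted in months.
With n = 156: PMT = 5,000,000 / ([((1+r)^n − 1)/r]) = A$12,957.02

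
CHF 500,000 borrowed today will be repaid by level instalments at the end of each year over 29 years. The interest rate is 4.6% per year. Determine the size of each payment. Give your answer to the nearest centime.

CHF 31,566.61

Level ordinary annuity; solve PV = PMT × [(1 − (1+r)^−n)/r] for PMT.
Periodic rate r = 0.046 per year.
With n = 29: PMT = 500,000 / ([(1 − (1+r)^−n)/r]) = CHF 31,566.61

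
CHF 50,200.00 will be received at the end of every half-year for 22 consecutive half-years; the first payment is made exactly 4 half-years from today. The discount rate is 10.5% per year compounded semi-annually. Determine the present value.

CHF 554,053.83

Ordinary annuity of 22 payments, first payment at period 4.
Periodic rate r = 0.105/2 per half-year; n is counted in half-years.
The ordinary-annuity PV formula values the stream one period before the first payment (period 3); discount that back 3 periods:
PV₀ = 50,200 × [1 − (1+r)^−22] / r × (1+r)^−3 = CHF 554,053.83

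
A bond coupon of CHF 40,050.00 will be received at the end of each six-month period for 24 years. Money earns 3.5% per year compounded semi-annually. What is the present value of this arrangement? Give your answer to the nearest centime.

This is an ordinary annuity: 48 payments of CHF 40,050.00 at the end of each six-month period.
Periodic rate r = 0.035/2 per half-year; n is counted in half-years.
PV = PMT × [(1 − (1+r)^−n)/r] = 40,050 × [1 − (1+r)^−48] / r = CHF 1,293,366.74

CHF 1,293,366.74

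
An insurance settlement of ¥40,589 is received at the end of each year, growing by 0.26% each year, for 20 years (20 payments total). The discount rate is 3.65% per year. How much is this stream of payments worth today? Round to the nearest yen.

Periodic rate r = 0.0365 per year.
Growing ordinary annuity: PV = PMT₁ × [1 − ((1+g)/(1+r))^n] / (r − g) = 40,589 × [1 − ((1+0.0026)/(1+r))^20] / (r − 0.0026) = ¥581,605.

¥581,605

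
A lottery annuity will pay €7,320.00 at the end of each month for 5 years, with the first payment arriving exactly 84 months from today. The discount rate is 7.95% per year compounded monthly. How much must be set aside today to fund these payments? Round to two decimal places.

Ordinary annuity of 60 payments, first payment at period 84.
Periodic rate r = 0.0795/12 per month; n is counted in months.
The ordinary-annuity PV formula values the stream one period before the first payment (period 83); discount that back 83 periods:
PV₀ = 7,320 × [1 − (1+r)^−60] / r × (1+r)^−83 = €208,935.82

€208,935.82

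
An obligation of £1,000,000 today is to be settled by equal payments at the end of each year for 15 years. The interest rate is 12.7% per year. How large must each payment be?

£152,350.40

Level ordinary annuity; solve PV = PMT × [(1 − (1+r)^−n)/r] for PMT.
Periodic rate r = 0.127 per year.
With n = 15: PMT = 1,000,000 / ([(1 − (1+r)^−n)/r]) = £152,350.40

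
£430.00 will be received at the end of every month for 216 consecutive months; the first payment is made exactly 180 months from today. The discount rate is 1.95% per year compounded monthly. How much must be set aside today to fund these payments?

Ordinary annuity of 216 payments, first payment at period 180.
Periodic rate r = 0.0195/12 per month; n is counted in months.
The ordinary-annuity PV formula values the stream one period before the first payment (period 179); discount that back 179 periods:
PV₀ = 430 × [1 − (1+r)^−216] / r × (1+r)^−179 = £58,534.70

£58,534.70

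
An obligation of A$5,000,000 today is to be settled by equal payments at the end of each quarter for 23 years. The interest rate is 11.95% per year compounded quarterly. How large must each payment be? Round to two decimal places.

Level ordinary annuity; solve PV = PMT × [(1 − (1+r)^−n)/r] for PMT.
Periodic rate r = 0.1195/4 per quarter; n is counted in quarters.
With n = 92: PMT = 5,000,000 / ([(1 − (1+r)^−n)/r]) = A$160,042.43

A$160,042.43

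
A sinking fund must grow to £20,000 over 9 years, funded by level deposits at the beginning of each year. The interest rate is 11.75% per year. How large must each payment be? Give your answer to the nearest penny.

£1,224.14

Level annuity due; solve FV = PMT × [((1+r)^n − 1)/r] × (1+r) for PMT.
Periodic rate r = 0.1175 per year.
With n = 9: PMT = 20,000 / ([((1+r)^n − 1)/r] × (1+r)) = £1,224.14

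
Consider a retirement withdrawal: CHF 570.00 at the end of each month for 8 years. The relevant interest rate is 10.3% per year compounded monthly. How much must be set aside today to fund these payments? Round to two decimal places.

CHF 37,173.83

This is an ordinary annuity: 96 payments of CHF 570.00 at the end of each month.
Periodic rate r = 0.103/12 per month; n is counted in months.
PV = PMT × [(1 − (1+r)^−n)/r] = 570 × [1 − (1+r)^−96] / r = CHF 37,173.83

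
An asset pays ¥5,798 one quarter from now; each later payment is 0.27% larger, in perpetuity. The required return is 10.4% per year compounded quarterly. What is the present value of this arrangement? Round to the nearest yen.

Periodic rate r = 0.104/4 per quarter.
Growing perpetuity (Gordon): PV = PMT₁ / (r − g) = 5,798 / (r − 0.0027) = ¥248,841.

¥248,841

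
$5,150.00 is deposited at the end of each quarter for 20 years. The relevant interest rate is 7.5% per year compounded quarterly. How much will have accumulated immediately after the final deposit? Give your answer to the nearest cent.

This is an ordinary annuity: 80 deposits of $5,150.00 at the end of each quarter.
Periodic rate r = 0.075/4 per quarter; n is counted in quarters.
FV = PMT × [((1+r)^n − 1)/r] = 5,150 × [(1+r)^80 − 1] / r = $939,324.98

$939,324.98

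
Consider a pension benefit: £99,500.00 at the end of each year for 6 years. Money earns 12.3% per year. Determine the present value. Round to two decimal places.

£405,632.68

This is an ordinary annuity: 6 payments of £99,500.00 at the end of each year.
Periodic rate r = 0.123 per year.
PV = PMT × [(1 − (1+r)^−n)/r] = 99,500 × [1 − (1+r)^−6] / r = £405,632.68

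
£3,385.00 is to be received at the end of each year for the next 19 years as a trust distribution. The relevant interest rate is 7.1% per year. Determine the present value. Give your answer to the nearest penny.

£34,725.14

This is an ordinary annuity: 19 payments of £3,385.00 at the end of each year.
Periodic rate r = 0.071 per year.
PV = PMT × [(1 − (1+r)^−n)/r] = 3,385 × [1 − (1+r)^−19] / r = £34,725.14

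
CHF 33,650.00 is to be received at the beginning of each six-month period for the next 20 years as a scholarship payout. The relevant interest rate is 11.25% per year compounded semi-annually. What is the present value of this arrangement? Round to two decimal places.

This is an annuity due: 40 payments of CHF 33,650.00 at the beginning of each six-month period.
Periodic rate r = 0.1125/2 per half-year; n is counted in half-years.
PV = PMT × [(1 − (1+r)^−n)/r] × (1+r) = 33,650 × [1 − (1+r)^−40] / r × (1+r) = CHF 561,084.10

CHF 561,084.10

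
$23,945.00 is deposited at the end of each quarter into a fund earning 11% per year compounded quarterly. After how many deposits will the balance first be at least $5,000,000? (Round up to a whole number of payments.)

71 payments

Periodic rate r = 0.11/4 per quarter; n is counted in quarters.
Ordinary annuity FV: 5,000,000 = 23,945 × [((1+r)^n − 1)/r].
(1+r)^n = 1 + 5,000,000 × r / 23,945, so n = ln(1 + 5,000,000·r/23,945) / ln(1+r) = 70.35.
Round up to a whole number of payments: n = 71.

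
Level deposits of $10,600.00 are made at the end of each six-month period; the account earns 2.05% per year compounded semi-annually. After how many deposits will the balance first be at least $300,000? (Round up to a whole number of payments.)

Periodic rate r = 0.0205/2 per half-year; n is counted in half-years.
Ordinary annuity FV: 300,000 = 10,600 × [((1+r)^n − 1)/r].
(1+r)^n = 1 + 300,000 × r / 10,600, so n = ln(1 + 300,000·r/10,600) / ln(1+r) = 24.98.
Round up to a whole number of payments: n = 25.

25 payments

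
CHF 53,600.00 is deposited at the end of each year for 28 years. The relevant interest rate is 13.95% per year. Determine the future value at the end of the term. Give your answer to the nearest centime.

CHF 14,495,389.52

This is an ordinary annuity: 28 deposits of CHF 53,600.00 at the end of each year.
Periodic rate r = 0.1395 per year.
FV = PMT × [((1+r)^n − 1)/r] = 53,600 × [(1+r)^28 − 1] / r = CHF 14,495,389.52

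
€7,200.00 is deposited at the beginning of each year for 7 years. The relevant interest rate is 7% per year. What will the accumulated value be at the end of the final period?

€66,670.58

This is an annuity due: 7 deposits of €7,200.00 at the beginning of each year.
Periodic rate r = 0.07 per year.
FV = PMT × [((1+r)^n − 1)/r] × (1+r) = 7,200 × [(1+r)^7 − 1] / r × (1+r) = €66,670.58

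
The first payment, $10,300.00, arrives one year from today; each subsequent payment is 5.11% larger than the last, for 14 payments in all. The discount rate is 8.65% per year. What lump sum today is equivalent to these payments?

Periodic rate r = 0.0865 per year.
Growing ordinary annuity: PV = PMT₁ × [1 − ((1+g)/(1+r))^n] / (r − g) = 10,300 × [1 − ((1+0.0511)/(1+r))^14] / (r − 0.0511) = $107,967.55.

$107,967.55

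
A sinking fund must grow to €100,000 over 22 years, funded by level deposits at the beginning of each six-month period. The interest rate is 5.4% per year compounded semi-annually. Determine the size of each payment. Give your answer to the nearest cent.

€1,179.34

Level annuity due; solve FV = PMT × [((1+r)^n − 1)/r] × (1+r) for PMT.
Periodic rate r = 0.054/2 per half-year; n is counted in half-years.
With n = 44: PMT = 100,000 / ([((1+r)^n − 1)/r] × (1+r)) = €1,179.34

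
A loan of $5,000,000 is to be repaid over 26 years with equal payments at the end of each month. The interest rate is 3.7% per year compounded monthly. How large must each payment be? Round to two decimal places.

Level ordinary annuity; solve PV = PMT × [(1 − (1+r)^−n)/r] for PMT.
Periodic rate r = 0.037/12 per month; n is counted in months.
With n = 312: PMT = 5,000,000 / ([(1 − (1+r)^−n)/r]) = $24,974.10

$24,974.10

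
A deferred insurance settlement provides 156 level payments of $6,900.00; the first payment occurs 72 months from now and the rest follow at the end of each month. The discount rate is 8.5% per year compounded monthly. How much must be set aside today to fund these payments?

$393,927.57

Ordinary annuity of 156 payments, first payment at period 72.
Periodic rate r = 0.085/12 per month; n is counted in months.
The ordinary-annuity PV formula values the stream one period before the first payment (period 71); discount that back 71 periods:
PV₀ = 6,900 × [1 − (1+r)^−156] / r × (1+r)^−71 = $393,927.57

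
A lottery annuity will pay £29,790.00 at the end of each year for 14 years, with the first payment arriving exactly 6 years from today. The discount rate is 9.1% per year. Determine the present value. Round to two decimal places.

Ordinary annuity of 14 payments, first payment at period 6.
Periodic rate r = 0.091 per year.
The ordinary-annuity PV formula values the stream one period before the first payment (period 5); discount that back 5 periods:
PV₀ = 29,790 × [1 − (1+r)^−14] / r × (1+r)^−5 = £149,221.01

£149,221.01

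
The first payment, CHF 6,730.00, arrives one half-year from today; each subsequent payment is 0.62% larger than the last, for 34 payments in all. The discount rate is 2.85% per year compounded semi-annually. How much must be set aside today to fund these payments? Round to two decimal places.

Periodic rate r = 0.0285/2 per half-year; n is counted in half-years.
Growing ordinary annuity: PV = PMT₁ × [1 − ((1+g)/(1+r))^n] / (r − g) = 6,730 × [1 − ((1+0.0062)/(1+r))^34] / (r − 0.0062) = CHF 198,414.63.

CHF 198,414.63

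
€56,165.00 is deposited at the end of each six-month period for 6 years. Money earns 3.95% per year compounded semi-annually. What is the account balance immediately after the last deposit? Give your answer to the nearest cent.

This is an ordinary annuity: 12 deposits of €56,165.00 at the end of each six-month period.
Periodic rate r = 0.0395/2 per half-year; n is counted in half-years.
FV = PMT × [((1+r)^n − 1)/r] = 56,165 × [(1+r)^12 − 1] / r = €752,231.91

€752,231.91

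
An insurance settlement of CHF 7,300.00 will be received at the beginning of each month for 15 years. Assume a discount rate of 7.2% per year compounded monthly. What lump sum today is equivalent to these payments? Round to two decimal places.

This is an annuity due: 180 payments of CHF 7,300.00 at the beginning of each month.
Periodic rate r = 0.072/12 per month; n is counted in months.
PV = PMT × [(1 − (1+r)^−n)/r] × (1+r) = 7,300 × [1 − (1+r)^−180] / r × (1+r) = CHF 806,969.54

CHF 806,969.54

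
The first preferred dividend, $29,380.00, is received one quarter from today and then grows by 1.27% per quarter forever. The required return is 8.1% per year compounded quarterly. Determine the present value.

Periodic rate r = 0.081/4 per quarter.
Growing perpetuity (Gordon): PV = PMT₁ / (r − g) = 29,380 / (r − 0.0127) = $3,891,390.73.

$3,891,390.73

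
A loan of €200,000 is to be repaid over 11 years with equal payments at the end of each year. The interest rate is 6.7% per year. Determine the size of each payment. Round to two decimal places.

Level ordinary annuity; solve PV = PMT × [(1 − (1+r)^−n)/r] for PMT.
Periodic rate r = 0.067 per year.
With n = 11: PMT = 200,000 / ([(1 − (1+r)^−n)/r]) = €26,274.24

€26,274.24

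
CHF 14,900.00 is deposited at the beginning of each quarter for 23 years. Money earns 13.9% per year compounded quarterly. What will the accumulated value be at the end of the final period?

CHF 9,834,756.31

This is an annuity due: 92 deposits of CHF 14,900.00 at the beginning of each quarter.
Periodic rate r = 0.139/4 per quarter; n is counted in quarters.
FV = PMT × [((1+r)^n − 1)/r] × (1+r) = 14,900 × [(1+r)^92 − 1] / r × (1+r) = CHF 9,834,756.31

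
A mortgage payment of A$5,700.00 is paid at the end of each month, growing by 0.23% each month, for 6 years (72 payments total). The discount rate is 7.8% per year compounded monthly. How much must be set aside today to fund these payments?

Periodic rate r = 0.078/12 per month; n is counted in months.
Growing ordinary annuity: PV = PMT₁ × [1 − ((1+g)/(1+r))^n] / (r − g) = 5,700 × [1 − ((1+0.0023)/(1+r))^72] / (r − 0.0023) = A$352,827.63.

A$352,827.63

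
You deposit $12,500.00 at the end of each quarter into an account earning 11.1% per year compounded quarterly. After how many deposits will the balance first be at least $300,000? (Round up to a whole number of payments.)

19 payments

Periodic rate r = 0.111/4 per quarter; n is counted in quarters.
Ordinary annuity FV: 300,000 = 12,500 × [((1+r)^n − 1)/r].
(1+r)^n = 1 + 300,000 × r / 12,500, so n = ln(1 + 300,000·r/12,500) / ln(1+r) = 18.65.
Round up to a whole number of payments: n = 19.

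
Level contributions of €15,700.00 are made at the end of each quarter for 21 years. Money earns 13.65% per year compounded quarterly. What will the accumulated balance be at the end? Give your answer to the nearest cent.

This is an ordinary annuity: 84 deposits of €15,700.00 at the end of each quarter.
Periodic rate r = 0.1365/4 per quarter; n is counted in quarters.
FV = PMT × [((1+r)^n − 1)/r] = 15,700 × [(1+r)^84 − 1] / r = €7,248,289.21

€7,248,289.21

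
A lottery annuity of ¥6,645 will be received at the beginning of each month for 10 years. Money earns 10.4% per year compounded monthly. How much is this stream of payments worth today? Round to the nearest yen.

This is an annuity due: 120 payments of ¥6,645 at the beginning of each month.
Periodic rate r = 0.104/12 per month; n is counted in months.
PV = PMT × [(1 − (1+r)^−n)/r] × (1+r) = 6,645 × [1 − (1+r)^−120] / r × (1+r) = ¥498,795

¥498,795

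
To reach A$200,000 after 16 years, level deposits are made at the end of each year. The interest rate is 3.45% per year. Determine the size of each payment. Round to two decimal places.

Level ordinary annuity; solve FV = PMT × [((1+r)^n − 1)/r] for PMT.
Periodic rate r = 0.0345 per year.
With n = 16: PMT = 200,000 / ([((1+r)^n − 1)/r]) = A$9,574.93

A$9,574.93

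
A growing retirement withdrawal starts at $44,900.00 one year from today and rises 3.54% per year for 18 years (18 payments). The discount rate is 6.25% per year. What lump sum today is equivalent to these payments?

Periodic rate r = 0.0625 per year.
Growing ordinary annuity: PV = PMT₁ × [1 − ((1+g)/(1+r))^n] / (r − g) = 44,900 × [1 − ((1+0.0354)/(1+r))^18] / (r − 0.0354) = $616,180.51.

$616,180.51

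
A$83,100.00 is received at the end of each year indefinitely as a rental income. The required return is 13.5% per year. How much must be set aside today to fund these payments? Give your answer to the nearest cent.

Periodic rate r = 0.135 per year.
Level perpetuity: PV = PMT / r = 83,100 / (0.135) = A$615,555.56.

A$615,555.56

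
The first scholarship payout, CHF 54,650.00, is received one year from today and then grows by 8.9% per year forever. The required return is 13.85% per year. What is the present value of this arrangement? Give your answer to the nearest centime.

Periodic rate r = 0.1385 per year.
Growing perpetuity (Gordon): PV = PMT₁ / (r − g) = 54,650 / (r − 0.089) = CHF 1,104,040.40.

CHF 1,104,040.40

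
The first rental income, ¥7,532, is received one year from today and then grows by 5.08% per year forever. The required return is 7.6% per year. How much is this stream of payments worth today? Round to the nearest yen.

¥298,889

Periodic rate r = 0.076 per year.
Growing perpetuity (Gordon): PV = PMT₁ / (r − g) = 7,532 / (r − 0.0508) = ¥298,889.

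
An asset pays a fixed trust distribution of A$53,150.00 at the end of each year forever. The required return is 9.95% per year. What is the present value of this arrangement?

A$534,170.85

Periodic rate r = 0.0995 per year.
Level perpetuity: PV = PMT / r = 53,150 / (0.0995) = A$534,170.85.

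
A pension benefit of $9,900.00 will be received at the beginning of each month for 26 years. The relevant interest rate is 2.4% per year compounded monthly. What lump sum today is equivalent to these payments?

$2,300,744.08

This is an annuity due: 312 payments of $9,900.00 at the beginning of each month.
Periodic rate r = 0.024/12 per month; n is counted in months.
PV = PMT × [(1 − (1+r)^−n)/r] × (1+r) = 9,900 × [1 − (1+r)^−312] / r × (1+r) = $2,300,744.08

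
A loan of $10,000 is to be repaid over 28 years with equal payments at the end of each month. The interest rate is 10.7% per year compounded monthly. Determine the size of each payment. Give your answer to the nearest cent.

Level ordinary annuity; solve PV = PMT × [(1 − (1+r)^−n)/r] for PMT.
Periodic rate r = 0.107/12 per month; n is counted in months.
With n = 336: PMT = 10,000 / ([(1 − (1+r)^−n)/r]) = $93.92

$93.92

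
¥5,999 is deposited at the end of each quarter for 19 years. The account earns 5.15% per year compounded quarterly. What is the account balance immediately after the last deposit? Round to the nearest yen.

¥765,961

This is an ordinary annuity: 76 deposits of ¥5,999 at the end of each quarter.
Periodic rate r = 0.0515/4 per quarter; n is counted in quarters.
FV = PMT × [((1+r)^n − 1)/r] = 5,999 × [(1+r)^76 − 1] / r = ¥765,961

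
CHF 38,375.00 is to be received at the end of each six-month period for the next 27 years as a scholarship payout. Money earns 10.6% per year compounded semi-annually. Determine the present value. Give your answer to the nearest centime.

CHF 679,527.86

This is an ordinary annuity: 54 payments of CHF 38,375.00 at the end of each six-month period.
Periodic rate r = 0.106/2 per half-year; n is counted in half-years.
PV = PMT × [(1 − (1+r)^−n)/r] = 38,375 × [1 − (1+r)^−54] / r = CHF 679,527.86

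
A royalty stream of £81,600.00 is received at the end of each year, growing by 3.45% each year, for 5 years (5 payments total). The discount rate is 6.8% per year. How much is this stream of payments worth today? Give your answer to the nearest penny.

Periodic rate r = 0.068 per year.
Growing ordinary annuity: PV = PMT₁ × [1 − ((1+g)/(1+r))^n] / (r − g) = 81,600 × [1 − ((1+0.0345)/(1+r))^5] / (r − 0.0345) = £358,796.66.

£358,796.66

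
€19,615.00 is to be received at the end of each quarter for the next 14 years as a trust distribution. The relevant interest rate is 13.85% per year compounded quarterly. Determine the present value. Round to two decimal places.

€482,290.40

This is an ordinary annuity: 56 payments of €19,615.00 at the end of each quarter.
Periodic rate r = 0.1385/4 per quarter; n is counted in quarters.
PV = PMT × [(1 − (1+r)^−n)/r] = 19,615 × [1 − (1+r)^−56] / r = €482,290.40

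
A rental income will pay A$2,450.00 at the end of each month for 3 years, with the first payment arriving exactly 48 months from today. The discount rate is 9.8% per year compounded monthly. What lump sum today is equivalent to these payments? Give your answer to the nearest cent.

Ordinary annuity of 36 payments, first payment at period 48.
Periodic rate r = 0.098/12 per month; n is counted in months.
The ordinary-annuity PV formula values the stream one period before the first payment (period 47); discount that back 47 periods:
PV₀ = 2,450 × [1 − (1+r)^−36] / r × (1+r)^−47 = A$51,957.69

A$51,957.69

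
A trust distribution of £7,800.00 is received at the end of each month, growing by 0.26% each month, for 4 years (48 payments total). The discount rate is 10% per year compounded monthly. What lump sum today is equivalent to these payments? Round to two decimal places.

Periodic rate r = 0.1/12 per month; n is counted in months.
Growing ordinary annuity: PV = PMT₁ × [1 − ((1+g)/(1+r))^n] / (r − g) = 7,800 × [1 − ((1+0.0026)/(1+r))^48] / (r − 0.0026) = £325,754.13.

£325,754.13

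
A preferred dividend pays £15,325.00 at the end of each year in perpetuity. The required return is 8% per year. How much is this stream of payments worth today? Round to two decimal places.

Periodic rate r = 0.08 per year.
Level perpetuity: PV = PMT / r = 15,325 / (0.08) = £191,562.50.

£191,562.50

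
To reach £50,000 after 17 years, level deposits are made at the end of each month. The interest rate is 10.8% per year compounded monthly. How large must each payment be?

Level ordinary annuity; solve FV = PMT × [((1+r)^n − 1)/r] for PMT.
Periodic rate r = 0.108/12 per month; n is counted in months.
With n = 204: PMT = 50,000 / ([((1+r)^n − 1)/r]) = £86.21

£86.21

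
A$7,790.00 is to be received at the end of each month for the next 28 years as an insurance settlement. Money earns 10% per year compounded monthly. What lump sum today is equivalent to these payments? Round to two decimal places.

This is an ordinary annuity: 336 payments of A$7,790.00 at the end of each month.
Periodic rate r = 0.1/12 per month; n is counted in months.
PV = PMT × [(1 − (1+r)^−n)/r] = 7,790 × [1 − (1+r)^−336] / r = A$877,291.38

A$877,291.38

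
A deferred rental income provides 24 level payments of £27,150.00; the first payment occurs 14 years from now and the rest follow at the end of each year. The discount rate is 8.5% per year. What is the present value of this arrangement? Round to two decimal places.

£94,990.62

Ordinary annuity of 24 payments, first payment at period 14.
Periodic rate r = 0.085 per year.
The ordinary-annuity PV formula values the stream one period before the first payment (period 13); discount that back 13 periods:
PV₀ = 27,150 × [1 − (1+r)^−24] / r × (1+r)^−13 = £94,990.62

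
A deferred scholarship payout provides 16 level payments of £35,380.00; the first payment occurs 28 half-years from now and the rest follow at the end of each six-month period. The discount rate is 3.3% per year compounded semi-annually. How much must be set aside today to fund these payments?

£317,541.76

Ordinary annuity of 16 payments, first payment at period 28.
Periodic rate r = 0.033/2 per half-year; n is counted in half-years.
The ordinary-annuity PV formula values the stream one period before the first payment (period 27); discount that back 27 periods:
PV₀ = 35,380 × [1 − (1+r)^−16] / r × (1+r)^−27 = £317,541.76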